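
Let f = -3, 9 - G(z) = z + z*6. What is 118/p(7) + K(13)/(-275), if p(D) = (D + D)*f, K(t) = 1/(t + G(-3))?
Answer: -697696/248325 ≈ -2.8096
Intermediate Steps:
G(z) = 9 - 7*z (G(z) = 9 - (z + z*6) = 9 - (z + 6*z) = 9 - 7*z)
K(t) = 1/(30 + t) (K(t) = 1/(t + (9 - 7*(-3))) = 1/(t + (9 + 21)) = 1/(t + 30) = 1/(30 + t))
p(D) = -6*D (p(D) = (D + D)*(-3) = (2*D)*(-3) = -6*D)
118/p(7) + K(13)/(-275) = 118/((-6*7)) + 1/((30 + 13)*(-275)) = 118/(-42) - 1/275/43 = 118*(-1/42) + (1/43)*(-1/275) = -59/21 - 1/11825 = -697696/248325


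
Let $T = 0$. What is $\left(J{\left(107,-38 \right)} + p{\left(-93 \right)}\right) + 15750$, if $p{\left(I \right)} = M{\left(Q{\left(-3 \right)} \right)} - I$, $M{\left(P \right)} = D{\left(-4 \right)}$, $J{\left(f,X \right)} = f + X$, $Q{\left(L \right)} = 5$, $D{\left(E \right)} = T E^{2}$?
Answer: $15912$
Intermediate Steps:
$D{\left(E \right)} = 0$ ($D{\left(E \right)} = 0 E^{2} = 0$)
$J{\left(f,X \right)} = X + f$
$M{\left(P \right)} = 0$
$p{\left(I \right)} = - I$ ($p{\left(I \right)} = 0 - I = - I$)
$\left(J{\left(107,-38 \right)} + p{\left(-93 \right)}\right) + 15750 = \left(\left(-38 + 107\right) - -93\right) + 15750 = \left(69 + 93\right) + 15750 = 162 + 15750 = 15912$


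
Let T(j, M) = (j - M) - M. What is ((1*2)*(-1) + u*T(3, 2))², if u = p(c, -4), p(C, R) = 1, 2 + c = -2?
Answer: 9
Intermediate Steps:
c = -4 (c = -2 - 2 = -4)
T(j, M) = j - 2*M
u = 1
((1*2)*(-1) + u*T(3, 2))² = ((1*2)*(-1) + 1*(3 - 2*2))² = (2*(-1) + 1*(3 - 4))² = (-2 + 1*(-1))² = (-2 - 1)² = (-3)² = 9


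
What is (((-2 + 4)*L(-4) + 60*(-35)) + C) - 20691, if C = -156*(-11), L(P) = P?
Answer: -21083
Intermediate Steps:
C = 1716 (C = -2*(-858) = 1716)
(((-2 + 4)*L(-4) + 60*(-35)) + C) - 20691 = (((-2 + 4)*(-4) + 60*(-35)) + 1716) - 20691 = ((2*(-4) - 2100) + 1716) - 20691 = ((-8 - 2100) + 1716) - 20691 = (-2108 + 1716) - 20691 = -392 - 20691 = -21083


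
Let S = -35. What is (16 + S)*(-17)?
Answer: 323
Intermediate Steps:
(16 + S)*(-17) = (16 - 35)*(-17) = -19*(-17) = 323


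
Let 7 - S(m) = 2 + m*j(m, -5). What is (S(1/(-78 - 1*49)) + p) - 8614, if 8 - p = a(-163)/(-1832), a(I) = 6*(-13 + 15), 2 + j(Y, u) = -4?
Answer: -500288133/58166 ≈ -8601.0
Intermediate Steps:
j(Y, u) = -6 (j(Y, u) = -2 - 4 = -6)
a(I) = 12 (a(I) = 6*2 = 12)
p = 3667/458 (p = 8 - 12/(-1832) = 8 - 12*(-1)/1832 = 8 - 1*(-3/458) = 8 + 3/458 = 3667/458 ≈ 8.0065)
S(m) = 5 + 6*m (S(m) = 7 - (2 + m*(-6)) = 7 - (2 - 6*m) = 7 + (-2 + 6*m) = 5 + 6*m)
(S(1/(-78 - 1*49)) + p) - 8614 = ((5 + 6/(-78 - 1*49)) + 3667/458) - 8614 = ((5 + 6/(-78 - 49)) + 3667/458) - 8614 = ((5 + 6/(-127)) + 3667/458) - 8614 = ((5 + 6*(-1/127)) + 3667/458) - 8614 = ((5 - 6/127) + 3667/458) - 8614 = (629/127 + 3667/458) - 8614 = 753791/58166 - 8614 = -500288133/58166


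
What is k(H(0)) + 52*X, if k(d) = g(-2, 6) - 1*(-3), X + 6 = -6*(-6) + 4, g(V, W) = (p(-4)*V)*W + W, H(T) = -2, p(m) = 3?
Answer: 1741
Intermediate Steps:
g(V, W) = W + 3*V*W (g(V, W) = (3*V)*W + W = 3*V*W + W = W + 3*V*W)
X = 34 (X = -6 + (-6*(-6) + 4) = -6 + (36 + 4) = -6 + 40 = 34)
k(d) = -27 (k(d) = 6*(1 + 3*(-2)) - 1*(-3) = 6*(1 - 6) + 3 = 6*(-5) + 3 = -30 + 3 = -27)
k(H(0)) + 52*X = -27 + 52*34 = -27 + 1768 = 1741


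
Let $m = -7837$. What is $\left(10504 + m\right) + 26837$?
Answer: $29504$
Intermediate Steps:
$\left(10504 + m\right) + 26837 = \left(10504 - 7837\right) + 26837 = 2667 + 26837 = 29504$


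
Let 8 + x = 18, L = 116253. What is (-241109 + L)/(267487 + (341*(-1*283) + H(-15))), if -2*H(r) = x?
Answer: -124856/170979 ≈ -0.73024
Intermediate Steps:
x = 10 (x = -8 + 18 = 10)
H(r) = -5 (H(r) = -1/2*10 = -5)
(-241109 + L)/(267487 + (341*(-1*283) + H(-15))) = (-241109 + 116253)/(267487 + (341*(-1*283) - 5)) = -124856/(267487 + (341*(-283) - 5)) = -124856/(267487 + (-96503 - 5)) = -124856/(267487 - 96508) = -124856/170979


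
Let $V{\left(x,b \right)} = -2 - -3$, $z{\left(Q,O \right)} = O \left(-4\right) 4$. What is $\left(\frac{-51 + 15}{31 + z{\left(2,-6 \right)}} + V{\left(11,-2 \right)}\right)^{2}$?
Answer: $\frac{8281}{16129} \approx 0.51342$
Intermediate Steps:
$z{\left(Q,O \right)} = - 16 O$ ($z{\left(Q,O \right)} = - 4 O 4 = - 16 O$)
$V{\left(x,b \right)} = 1$ ($V{\left(x,b \right)} = -2 + 3 = 1$)
$\left(\frac{-51 + 15}{31 + z{\left(2,-6 \right)}} + V{\left(11,-2 \right)}\right)^{2} = \left(\frac{-51 + 15}{31 - -96} + 1\right)^{2} = \left(- \frac{36}{31 + 96} + 1\right)^{2} = \left(- \frac{36}{127} + 1\right)^{2} = \left(\frac{91}{127}\right)^{2} = \frac{8281}{16129}$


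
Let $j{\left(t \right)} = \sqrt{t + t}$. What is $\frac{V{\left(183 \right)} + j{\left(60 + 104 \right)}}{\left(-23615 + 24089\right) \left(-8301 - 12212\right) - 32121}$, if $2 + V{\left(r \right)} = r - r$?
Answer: $\frac{2}{9755283} - \frac{2 \sqrt{82}}{9755283} \approx -1.6515 \cdot 10^{-6}$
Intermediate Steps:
$j{\left(t \right)} = \sqrt{2} \sqrt{t}$ ($j{\left(t \right)} = \sqrt{2 t} = \sqrt{2} \sqrt{t}$)
$V{\left(r \right)} = -2$ ($V{\left(r \right)} = -2 + \left(r - r\right) = -2 + 0 = -2$)
$\frac{V{\left(183 \right)} + j{\left(60 + 104 \right)}}{\left(-23615 + 24089\right) \left(-8301 - 12212\right) - 32121} = \frac{-2 + \sqrt{2} \sqrt{60 + 104}}{\left(-23615 + 24089\right) \left(-8301 - 12212\right) - 32121} = \frac{-2 + \sqrt{2} \sqrt{164}}{474 \left(-20513\right) - 32121} = \frac{-2 + \sqrt{2} \cdot 2 \sqrt{41}}{-9723162 - 32121} = \frac{-2 + 2 \sqrt{82}}{-9755283} = \left(-2 + 2 \sqrt{82}\right) \left(- \frac{1}{9755283}\right) = \frac{2}{9755283} - \frac{2 \sqrt{82}}{9755283}$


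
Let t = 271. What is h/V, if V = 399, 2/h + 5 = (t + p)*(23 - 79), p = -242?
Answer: -2/649971 ≈ -3.0771e-6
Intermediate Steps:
h = -2/1629 (h = 2/(-5 + (271 - 242)*(23 - 79)) = 2/(-5 + 29*(-56)) = 2/(-5 - 1624) = 2/(-1629) = 2*(-1/1629) = -2/1629 ≈ -0.0012277)
h/V = -2/1629/399 = -2/1629*1/399 = -2/649971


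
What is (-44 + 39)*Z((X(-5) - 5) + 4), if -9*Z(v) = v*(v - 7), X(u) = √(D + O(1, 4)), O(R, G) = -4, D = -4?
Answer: -10*I*√2 ≈ -14.142*I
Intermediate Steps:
X(u) = 2*I*√2 (X(u) = √(-4 - 4) = √(-8) = 2*I*√2)
Z(v) = -v*(-7 + v)/9 (Z(v) = -v*(v - 7)/9 = -v*(-7 + v)/9)
(-44 + 39)*Z((X(-5) - 5) + 4) = (-44 + 39)*(((2*I*√2 - 5) + 4)*(7 - ((2*I*√2 - 5) + 4))/9) = -5*((-5 + 2*I*√2) + 4)*(7 - ((-5 + 2*I*√2) + 4))/9 = -5*(-1 + 2*I*√2)*(7 - (-1 + 2*I*√2))/9 = -5*(-1 + 2*I*√2)*(7 + (1 - 2*I*√2))/9 = -5*(-1 + 2*I*√2)*(8 - 2*I*√2)/9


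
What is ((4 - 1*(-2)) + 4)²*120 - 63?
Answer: 11937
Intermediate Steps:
((4 - 1*(-2)) + 4)²*120 - 63 = ((4 + 2) + 4)²*120 - 63 = (6 + 4)²*120 - 63 = 10²*120 - 63 = 100*120 - 63 = 12000 - 63 = 11937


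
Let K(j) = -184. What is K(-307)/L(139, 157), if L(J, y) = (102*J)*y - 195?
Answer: -184/2225751 ≈ -8.2669e-5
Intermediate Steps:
L(J, y) = -195 + 102*J*y (L(J, y) = 102*J*y - 195 = -195 + 102*J*y)
K(-307)/L(139, 157) = -184/(-195 + 102*139*157) = -184/(-195 + 2225946) = -184/2225751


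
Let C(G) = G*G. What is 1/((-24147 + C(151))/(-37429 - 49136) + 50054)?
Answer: 86565/4332925856 ≈ 1.9978e-5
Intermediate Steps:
C(G) = G²
1/((-24147 + C(151))/(-37429 - 49136) + 50054) = 1/((-24147 + 151²)/(-37429 - 49136) + 50054) = 1/((-24147 + 22801)/(-86565) + 50054) = 1/(-1346*(-1/86565) + 50054) = 1/(1346/86565 + 50054) = 1/(4332925856/86565) = 86565/4332925856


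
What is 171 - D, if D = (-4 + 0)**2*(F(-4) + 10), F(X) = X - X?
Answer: 11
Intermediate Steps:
F(X) = 0
D = 160 (D = (-4 + 0)**2*(0 + 10) = (-4)**2*10 = 16*10 = 160)
171 - D = 171 - 1*160 = 171 - 160 = 11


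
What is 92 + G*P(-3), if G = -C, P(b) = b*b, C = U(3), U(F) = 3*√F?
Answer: 92 - 27*√3 ≈ 45.235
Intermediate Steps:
C = 3*√3 ≈ 5.1962
P(b) = b²
G = -3*√3 ≈ -5.1962
92 + G*P(-3) = 92 - 3*√3*(-3)² = 92 - 3*√3*9 = 92 - 27*√3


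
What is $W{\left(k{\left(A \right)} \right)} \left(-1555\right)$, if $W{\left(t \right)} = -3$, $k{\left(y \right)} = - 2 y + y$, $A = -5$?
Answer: $4665$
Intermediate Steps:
$k{\left(y \right)} = - y$
$W{\left(k{\left(A \right)} \right)} \left(-1555\right) = \left(-3\right) \left(-1555\right) = 4665$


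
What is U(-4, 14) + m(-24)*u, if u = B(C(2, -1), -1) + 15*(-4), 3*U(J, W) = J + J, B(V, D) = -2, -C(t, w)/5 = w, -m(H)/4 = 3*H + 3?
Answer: -51344/3 ≈ -17115.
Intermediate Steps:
m(H) = -12 - 12*H (m(H) = -4*(3*H + 3) = -4*(3 + 3*H) = -12 - 12*H)
C(t, w) = -5*w
U(J, W) = 2*J/3 (U(J, W) = (J + J)/3 = (2*J)/3 = 2*J/3)
u = -62 (u = -2 + 15*(-4) = -2 - 60 = -62)
U(-4, 14) + m(-24)*u = (⅔)*(-4) + (-12 - 12*(-24))*(-62) = -8/3 + (-12 + 288)*(-62) = -8/3 + 276*(-62) = -8/3 - 17112 = -51344/3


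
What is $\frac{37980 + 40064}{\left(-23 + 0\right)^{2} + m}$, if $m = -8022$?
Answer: $- \frac{78044}{7493} \approx -10.416$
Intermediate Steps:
$\frac{37980 + 40064}{\left(-23 + 0\right)^{2} + m} = \frac{37980 + 40064}{\left(-23 + 0\right)^{2} - 8022} = \frac{78044}{\left(-23\right)^{2} - 8022} = \frac{78044}{529 - 8022} = \frac{78044}{-7493} = 78044 \left(- \frac{1}{7493}\right) = - \frac{78044}{7493}$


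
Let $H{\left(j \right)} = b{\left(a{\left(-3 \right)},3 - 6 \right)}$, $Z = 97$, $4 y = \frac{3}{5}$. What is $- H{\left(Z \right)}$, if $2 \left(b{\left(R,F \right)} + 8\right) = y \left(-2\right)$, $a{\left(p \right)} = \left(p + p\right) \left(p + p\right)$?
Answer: $\frac{163}{20} \approx 8.15$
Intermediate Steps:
$a{\left(p \right)} = 4 p^{2}$ ($a{\left(p \right)} = 2 p 2 p = 4 p^{2}$)
$y = \frac{3}{20}$ ($y = \frac{3 \cdot \frac{1}{5}}{4} = \frac{1}{4} \cdot \frac{3}{5} = \frac{3}{20} \approx 0.15$)
$b{\left(R,F \right)} = - \frac{163}{20}$ ($b{\left(R,F \right)} = -8 + \frac{\frac{3}{20} \left(-2\right)}{2} = -8 + \frac{1}{2} \left(- \frac{3}{10}\right) = -8 - \frac{3}{20} = - \frac{163}{20}$)
$H{\left(j \right)} = - \frac{163}{20}$
$- H{\left(Z \right)} = \left(-1\right) \left(- \frac{163}{20}\right) = \frac{163}{20}$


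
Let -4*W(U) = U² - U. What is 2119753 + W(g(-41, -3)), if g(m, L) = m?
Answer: 4238645/2 ≈ 2.1193e+6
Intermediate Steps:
W(U) = -U²/4 + U/4 (W(U) = -(U² - U)/4 = -U²/4 + U/4)
2119753 + W(g(-41, -3)) = 2119753 + (¼)*(-41)*(1 - 1*(-41)) = 2119753 + (¼)*(-41)*(1 + 41) = 2119753 + (¼)*(-41)*42 = 2119753 - 861/2 = 4238645/2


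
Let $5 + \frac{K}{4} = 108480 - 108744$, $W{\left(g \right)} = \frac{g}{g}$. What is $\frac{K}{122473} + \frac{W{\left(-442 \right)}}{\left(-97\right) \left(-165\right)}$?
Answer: $- \frac{17098907}{1960180365} \approx -0.0087231$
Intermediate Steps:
$W{\left(g \right)} = 1$
$K = -1076$ ($K = -20 + 4 \left(108480 - 108744\right) = -20 + 4 \left(-264\right) = -20 - 1056 = -1076$)
$\frac{K}{122473} + \frac{W{\left(-442 \right)}}{\left(-97\right) \left(-165\right)} = - \frac{1076}{122473} + 1 \frac{1}{\left(-97\right) \left(-165\right)} = \left(-1076\right) \frac{1}{122473} + 1 \cdot \frac{1}{16005} = - \frac{1076}{122473} + 1 \cdot \frac{1}{16005} = - \frac{1076}{122473} + \frac{1}{16005} = - \frac{17098907}{1960180365}$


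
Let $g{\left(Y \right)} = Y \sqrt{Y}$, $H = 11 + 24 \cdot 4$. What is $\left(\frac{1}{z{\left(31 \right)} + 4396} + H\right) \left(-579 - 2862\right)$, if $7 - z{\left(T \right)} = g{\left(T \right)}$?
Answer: $- \frac{2375623420763}{6452206} - \frac{35557 \sqrt{31}}{6452206} \approx -3.6819 \cdot 10^{5}$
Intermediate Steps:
$H = 107$ ($H = 11 + 96 = 107$)
$g{\left(Y \right)} = Y^{\frac{3}{2}}$
$z{\left(T \right)} = 7 - T^{\frac{3}{2}}$
$\left(\frac{1}{z{\left(31 \right)} + 4396} + H\right) \left(-579 - 2862\right) = \left(\frac{1}{\left(7 - 31^{\frac{3}{2}}\right) + 4396} + 107\right) \left(-579 - 2862\right) = \left(\frac{1}{\left(7 - 31 \sqrt{31}\right) + 4396} + 107\right) \left(-3441\right) = \left(\frac{1}{4403 - 31 \sqrt{31}} + 107\right) \left(-3441\right) = \left(107 + \frac{1}{4403 - 31 \sqrt{31}}\right) \left(-3441\right) = -368187 - \frac{3441}{4403 - 31 \sqrt{31}}$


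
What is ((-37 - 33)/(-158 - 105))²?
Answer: 4900/69169 ≈ 0.070841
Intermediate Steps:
((-37 - 33)/(-158 - 105))² = (-70/(-263))² = (-70*(-1/263))² = (70/263)² = 4900/69169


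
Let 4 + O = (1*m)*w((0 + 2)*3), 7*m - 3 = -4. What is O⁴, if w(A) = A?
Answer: 1336336/2401 ≈ 556.57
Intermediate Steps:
m = -⅐ (m = 3/7 + (⅐)*(-4) = 3/7 - 4/7 = -⅐ ≈ -0.14286)
O = -34/7 (O = -4 + (1*(-⅐))*((0 + 2)*3) = -4 - 2*3/7 = -4 - ⅐*6 = -4 - 6/7 = -34/7 ≈ -4.8571)
O⁴ = (-34/7)⁴ = 1336336/2401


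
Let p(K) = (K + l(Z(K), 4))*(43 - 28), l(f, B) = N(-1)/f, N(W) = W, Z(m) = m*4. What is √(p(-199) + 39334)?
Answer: √5757829981/398 ≈ 190.65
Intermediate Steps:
Z(m) = 4*m
l(f, B) = -1/f
p(K) = 15*K - 15/(4*K) (p(K) = (K - 1/(4*K))*(43 - 28) = (K - 1/(4*K))*15 = 15*K - 15/(4*K))
√(p(-199) + 39334) = √((15*(-199) - 15/4/(-199)) + 39334) = √((-2985 - 15/4*(-1/199)) + 39334) = √((-2985 + 15/796) + 39334) = √(-2376045/796 + 39334) = √(28933819/796) = √5757829981/398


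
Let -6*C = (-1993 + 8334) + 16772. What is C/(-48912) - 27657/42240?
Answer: -74377729/129127680 ≈ -0.57600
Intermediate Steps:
C = -23113/6 (C = -((-1993 + 8334) + 16772)/6 = -(6341 + 16772)/6 = -1/6*23113 = -23113/6 ≈ -3852.2)
C/(-48912) - 27657/42240 = -23113/6/(-48912) - 27657/42240 = -23113/6*(-1/48912) - 27657*1/42240 = 23113/293472 - 9219/14080 = -74377729/129127680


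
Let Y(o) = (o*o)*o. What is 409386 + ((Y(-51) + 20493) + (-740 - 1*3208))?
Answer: 293280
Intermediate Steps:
Y(o) = o³ (Y(o) = o²*o = o³)
409386 + ((Y(-51) + 20493) + (-740 - 1*3208)) = 409386 + (((-51)³ + 20493) + (-740 - 1*3208)) = 409386 + ((-132651 + 20493) + (-740 - 3208)) = 409386 + (-112158 - 3948) = 409386 - 116106 = 293280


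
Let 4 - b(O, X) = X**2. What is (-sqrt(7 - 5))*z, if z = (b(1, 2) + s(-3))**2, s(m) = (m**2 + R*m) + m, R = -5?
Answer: -441*sqrt(2) ≈ -623.67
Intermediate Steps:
b(O, X) = 4 - X**2
s(m) = m**2 - 4*m (s(m) = (m**2 - 5*m) + m = m**2 - 4*m)
z = 441 (z = ((4 - 1*2**2) - 3*(-4 - 3))**2 = ((4 - 1*4) - 3*(-7))**2 = ((4 - 4) + 21)**2 = (0 + 21)**2 = 21**2 = 441)
(-sqrt(7 - 5))*z = -sqrt(7 - 5)*441 = -sqrt(2)*441 = -441*sqrt(2)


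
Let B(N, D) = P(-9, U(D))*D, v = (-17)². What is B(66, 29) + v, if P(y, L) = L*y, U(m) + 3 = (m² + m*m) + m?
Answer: -445499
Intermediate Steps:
U(m) = -3 + m + 2*m² (U(m) = -3 + ((m² + m*m) + m) = -3 + ((m² + m²) + m) = -3 + (2*m² + m) = -3 + (m + 2*m²) = -3 + m + 2*m²)
v = 289
B(N, D) = D*(27 - 18*D² - 9*D) (B(N, D) = ((-3 + D + 2*D²)*(-9))*D = (27 - 18*D² - 9*D)*D = D*(27 - 18*D² - 9*D))
B(66, 29) + v = 9*29*(3 - 1*29 - 2*29²) + 289 = 9*29*(3 - 29 - 2*841) + 289 = 9*29*(3 - 29 - 1682) + 289 = 9*29*(-1708) + 289 = -445788 + 289 = -445499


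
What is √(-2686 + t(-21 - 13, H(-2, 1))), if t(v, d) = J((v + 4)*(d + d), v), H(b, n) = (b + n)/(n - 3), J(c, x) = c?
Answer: 2*I*√679 ≈ 52.115*I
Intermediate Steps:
H(b, n) = (b + n)/(-3 + n)
t(v, d) = 2*d*(4 + v) (t(v, d) = (v + 4)*(d + d) = (4 + v)*(2*d) = 2*d*(4 + v))
√(-2686 + t(-21 - 13, H(-2, 1))) = √(-2686 + 2*((-2 + 1)/(-3 + 1))*(4 + (-21 - 13))) = √(-2686 + 2*(-1/(-2))*(4 - 34)) = √(-2686 + 2*(-½*(-1))*(-30)) = √(-2686 + 2*(½)*(-30)) = √(-2686 - 30) = √(-2716) = 2*I*√679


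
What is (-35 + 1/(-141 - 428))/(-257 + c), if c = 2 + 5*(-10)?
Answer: 19916/173545 ≈ 0.11476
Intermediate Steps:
c = -48 (c = 2 - 50 = -48)
(-35 + 1/(-141 - 428))/(-257 + c) = (-35 + 1/(-141 - 428))/(-257 - 48) = (-35 + 1/(-569))/(-305) = (-35 - 1/569)*(-1/305) = -19916/569*(-1/305) = 19916/173545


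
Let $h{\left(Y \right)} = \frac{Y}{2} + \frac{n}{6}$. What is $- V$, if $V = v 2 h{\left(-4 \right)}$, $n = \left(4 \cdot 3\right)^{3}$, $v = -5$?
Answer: $2860$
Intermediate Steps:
$n = 1728$ ($n = 12^{3} = 1728$)
$h{\left(Y \right)} = 288 + \frac{Y}{2}$ ($h{\left(Y \right)} = \frac{Y}{2} + \frac{1728}{6} = Y \frac{1}{2} + 1728 \cdot \frac{1}{6} = \frac{Y}{2} + 288 = 288 + \frac{Y}{2}$)
$V = -2860$ ($V = \left(-5\right) 2 \left(288 + \frac{1}{2} \left(-4\right)\right) = - 10 \left(288 - 2\right) = \left(-10\right) 286 = -2860$)
$- V = \left(-1\right) \left(-2860\right) = 2860$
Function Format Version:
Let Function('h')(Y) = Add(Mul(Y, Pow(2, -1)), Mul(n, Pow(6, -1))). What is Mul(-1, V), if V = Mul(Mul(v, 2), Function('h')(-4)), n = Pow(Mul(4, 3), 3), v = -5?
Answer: 2860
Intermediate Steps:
n = 1728 (n = Pow(12, 3) = 1728)
Function('h')(Y) = Add(288, Mul(Rational(1, 2), Y)) (Function('h')(Y) = Add(Mul(Y, Pow(2, -1)), Mul(1728, Pow(6, -1))) = Add(Mul(Y, Rational(1, 2)), Mul(1728, Rational(1, 6))) = Add(Mul(Rational(1, 2), Y), 288) = Add(288, Mul(Rational(1, 2), Y)))
V = -2860 (V = Mul(Mul(-5, 2), Add(288, Mul(Rational(1, 2), -4))) = Mul(-10, Add(288, -2)) = Mul(-10, 286) = -2860)
Mul(-1, V) = Mul(-1, -2860) = 2860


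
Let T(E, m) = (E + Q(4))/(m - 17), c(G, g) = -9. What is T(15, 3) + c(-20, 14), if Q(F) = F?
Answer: -145/14 ≈ -10.357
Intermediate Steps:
T(E, m) = (4 + E)/(-17 + m) (T(E, m) = (E + 4)/(m - 17) = (4 + E)/(-17 + m))
T(15, 3) + c(-20, 14) = (4 + 15)/(-17 + 3) - 9 = 19/(-14) - 9 = -1/14*19 - 9 = -19/14 - 9 = -145/14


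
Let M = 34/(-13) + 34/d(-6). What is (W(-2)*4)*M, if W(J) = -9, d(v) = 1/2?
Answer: -30600/13 ≈ -2353.8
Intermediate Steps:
d(v) = ½
M = 850/13 (M = 34/(-13) + 34/(½) = 34*(-1/13) + 34*2 = -34/13 + 68 = 850/13 ≈ 65.385)
(W(-2)*4)*M = -9*4*(850/13) = -36*850/13 = -30600/13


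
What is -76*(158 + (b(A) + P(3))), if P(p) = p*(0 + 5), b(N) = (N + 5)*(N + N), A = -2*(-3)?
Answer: -23180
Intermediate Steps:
A = 6
b(N) = 2*N*(5 + N) (b(N) = (5 + N)*(2*N) = 2*N*(5 + N))
P(p) = 5*p (P(p) = p*5 = 5*p)
-76*(158 + (b(A) + P(3))) = -76*(158 + (2*6*(5 + 6) + 5*3)) = -76*(158 + (2*6*11 + 15)) = -76*(158 + (132 + 15)) = -76*(158 + 147) = -76*305 = -23180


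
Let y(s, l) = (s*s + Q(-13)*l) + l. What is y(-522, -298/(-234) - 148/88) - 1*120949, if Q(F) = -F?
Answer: 195018188/1287 ≈ 1.5153e+5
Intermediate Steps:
y(s, l) = s² + 14*l (y(s, l) = (s*s + (-1*(-13))*l) + l = (s² + 13*l) + l = s² + 14*l)
y(-522, -298/(-234) - 148/88) - 1*120949 = ((-522)² + 14*(-298/(-234) - 148/88)) - 1*120949 = (272484 + 14*(-298*(-1/234) - 148*1/88)) - 120949 = (272484 + 14*(149/117 - 37/22)) - 120949 = (272484 + 14*(-1051/2574)) - 120949 = (272484 - 7357/1287) - 120949 = 350679551/1287 - 120949 = 195018188/1287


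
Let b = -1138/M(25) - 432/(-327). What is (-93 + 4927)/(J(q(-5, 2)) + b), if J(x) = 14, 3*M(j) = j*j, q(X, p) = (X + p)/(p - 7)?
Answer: 164658125/335812 ≈ 490.33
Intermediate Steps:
q(X, p) = (X + p)/(-7 + p)
M(j) = j²/3 (M(j) = (j*j)/3 = j²/3)
b = -282126/68125 (b = -1138/((⅓)*25²) - 432/(-327) = -1138/((⅓)*625) - 432*(-1/327) = -1138/625/3 + 144/109 = -1138*3/625 + 144/109 = -3414/625 + 144/109 = -282126/68125 ≈ -4.1413)
(-93 + 4927)/(J(q(-5, 2)) + b) = (-93 + 4927)/(14 - 282126/68125) = 4834/(671624/68125) = 4834*(68125/671624) = 164658125/335812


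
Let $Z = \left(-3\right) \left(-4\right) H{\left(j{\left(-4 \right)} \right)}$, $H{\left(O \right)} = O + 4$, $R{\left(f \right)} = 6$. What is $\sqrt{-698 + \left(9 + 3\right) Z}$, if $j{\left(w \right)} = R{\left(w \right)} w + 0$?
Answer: $i \sqrt{3578} \approx 59.816 i$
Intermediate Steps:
$j{\left(w \right)} = 6 w$ ($j{\left(w \right)} = 6 w + 0 = 6 w$)
$H{\left(O \right)} = 4 + O$
$Z = -240$ ($Z = \left(-3\right) \left(-4\right) \left(4 + 6 \left(-4\right)\right) = 12 \left(4 - 24\right) = 12 \left(-20\right) = -240$)
$\sqrt{-698 + \left(9 + 3\right) Z} = \sqrt{-698 + \left(9 + 3\right) \left(-240\right)} = \sqrt{-698 + 12 \left(-240\right)} = \sqrt{-698 - 2880} = \sqrt{-3578} = i \sqrt{3578}$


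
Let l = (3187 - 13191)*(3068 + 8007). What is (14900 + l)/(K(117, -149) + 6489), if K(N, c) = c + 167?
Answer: -110779400/6507 ≈ -17025.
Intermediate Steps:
K(N, c) = 167 + c
l = -110794300 (l = -10004*11075 = -110794300)
(14900 + l)/(K(117, -149) + 6489) = (14900 - 110794300)/((167 - 149) + 6489) = -110779400/(18 + 6489) = -110779400/6507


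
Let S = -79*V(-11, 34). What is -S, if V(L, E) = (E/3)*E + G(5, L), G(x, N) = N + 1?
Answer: 88954/3 ≈ 29651.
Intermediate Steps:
G(x, N) = 1 + N
V(L, E) = 1 + L + E²/3 (V(L, E) = (E/3)*E + (1 + L) = E²/3 + (1 + L) = 1 + L + E²/3)
S = -88954/3 (S = -79*(1 - 11 + (⅓)*34²) = -79*(1 - 11 + (⅓)*1156) = -79*(1 - 11 + 1156/3) = -79*1126/3 = -88954/3 ≈ -29651.)
-S = -1*(-88954/3) = 88954/3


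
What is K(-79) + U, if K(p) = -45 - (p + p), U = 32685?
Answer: 32798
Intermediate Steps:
K(p) = -45 - 2*p
K(-79) + U = (-45 - 2*(-79)) + 32685 = (-45 + 158) + 32685 = 113 + 32685 = 32798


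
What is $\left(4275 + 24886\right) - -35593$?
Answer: $64754$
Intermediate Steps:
$\left(4275 + 24886\right) - -35593 = 29161 + 35593 = 64754$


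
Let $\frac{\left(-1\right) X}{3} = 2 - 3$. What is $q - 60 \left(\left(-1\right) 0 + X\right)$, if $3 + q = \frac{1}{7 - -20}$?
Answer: $- \frac{4940}{27} \approx -182.96$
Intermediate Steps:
$X = 3$ ($X = - 3 \left(2 - 3\right) = \left(-3\right) \left(-1\right) = 3$)
$q = - \frac{80}{27}$ ($q = -3 + \frac{1}{7 - -20} = -3 + \frac{1}{7 + 20} = -3 + \frac{1}{27} = - \frac{80}{27} \approx -2.963$)
$q - 60 \left(\left(-1\right) 0 + X\right) = - \frac{80}{27} - 60 \left(\left(-1\right) 0 + 3\right) = - \frac{80}{27} - 60 \left(0 + 3\right) = - \frac{80}{27} - 180 = - \frac{4940}{27}$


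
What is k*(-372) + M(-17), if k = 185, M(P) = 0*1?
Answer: -68820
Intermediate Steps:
M(P) = 0
k*(-372) + M(-17) = 185*(-372) + 0 = -68820 + 0 = -68820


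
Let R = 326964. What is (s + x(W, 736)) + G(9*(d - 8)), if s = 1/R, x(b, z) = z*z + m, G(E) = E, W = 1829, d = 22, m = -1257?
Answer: 176745294661/326964 ≈ 5.4057e+5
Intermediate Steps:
x(b, z) = -1257 + z² (x(b, z) = z*z - 1257 = z² - 1257 = -1257 + z²)
s = 1/326964 ≈ 3.0584e-6
(s + x(W, 736)) + G(9*(d - 8)) = (1/326964 + (-1257 + 736²)) + 9*(22 - 8) = (1/326964 + (-1257 + 541696)) + 9*14 = (1/326964 + 540439) + 126 = 176704097197/326964 + 126 = 176745294661/326964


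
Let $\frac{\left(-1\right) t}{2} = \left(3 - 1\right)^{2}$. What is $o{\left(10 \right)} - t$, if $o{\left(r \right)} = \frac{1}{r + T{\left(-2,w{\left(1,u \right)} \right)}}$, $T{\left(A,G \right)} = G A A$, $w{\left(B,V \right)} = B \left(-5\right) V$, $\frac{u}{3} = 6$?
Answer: $\frac{2799}{350} \approx 7.9971$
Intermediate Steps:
$u = 18$ ($u = 3 \cdot 6 = 18$)
$w{\left(B,V \right)} = - 5 B V$
$T{\left(A,G \right)} = G A^{2}$ ($T{\left(A,G \right)} = A G A = G A^{2}$)
$t = -8$ ($t = - 2 \left(3 - 1\right)^{2} = - 2 \cdot 2^{2} = \left(-2\right) 4 = -8$)
$o{\left(r \right)} = \frac{1}{-360 + r}$ ($o{\left(r \right)} = \frac{1}{r + \left(-5\right) 1 \cdot 18 \left(-2\right)^{2}} = \frac{1}{r - 360} = \frac{1}{-360 + r}$)
$o{\left(10 \right)} - t = \frac{1}{-360 + 10} - -8 = \frac{1}{-350} + 8 = - \frac{1}{350} + 8 = \frac{2799}{350}$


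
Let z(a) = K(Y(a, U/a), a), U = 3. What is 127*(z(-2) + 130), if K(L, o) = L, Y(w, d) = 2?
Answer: 16764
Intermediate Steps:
z(a) = 2
127*(z(-2) + 130) = 127*(2 + 130) = 127*132 = 16764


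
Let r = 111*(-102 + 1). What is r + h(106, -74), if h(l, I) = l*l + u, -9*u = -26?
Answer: 251/9 ≈ 27.889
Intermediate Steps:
u = 26/9 (u = -1/9*(-26) = 26/9 ≈ 2.8889)
r = -11211 (r = 111*(-101) = -11211)
h(l, I) = 26/9 + l**2 (h(l, I) = l*l + 26/9 = l**2 + 26/9 = 26/9 + l**2)
r + h(106, -74) = -11211 + (26/9 + 106**2) = -11211 + (26/9 + 11236) = -11211 + 101150/9 = 251/9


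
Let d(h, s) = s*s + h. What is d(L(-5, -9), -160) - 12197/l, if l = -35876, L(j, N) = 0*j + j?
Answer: 918258417/35876 ≈ 25595.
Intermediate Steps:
L(j, N) = j (L(j, N) = 0 + j = j)
d(h, s) = h + s² (d(h, s) = s² + h = h + s²)
d(L(-5, -9), -160) - 12197/l = (-5 + (-160)²) - 12197/(-35876) = (-5 + 25600) - 12197*(-1/35876) = 25595 + 12197/35876 = 918258417/35876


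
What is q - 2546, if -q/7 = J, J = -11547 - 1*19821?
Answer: 217030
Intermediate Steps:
J = -31368 (J = -11547 - 19821 = -31368)
q = 219576 (q = -7*(-31368) = 219576)
q - 2546 = 219576 - 2546 = 217030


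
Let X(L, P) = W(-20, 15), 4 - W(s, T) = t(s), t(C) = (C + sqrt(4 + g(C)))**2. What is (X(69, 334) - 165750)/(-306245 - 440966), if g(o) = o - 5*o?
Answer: 166230/747211 - 80*sqrt(21)/747211 ≈ 0.22198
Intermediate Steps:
g(o) = -4*o
t(C) = (C + sqrt(4 - 4*C))**2
W(s, T) = 4 - (s + 2*sqrt(1 - s))**2
X(L, P) = 4 - (-20 + 2*sqrt(21))**2 (X(L, P) = 4 - (-20 + 2*sqrt(1 - 1*(-20)))**2 = 4 - (-20 + 2*sqrt(1 + 20))**2 = 4 - (-20 + 2*sqrt(21))**2)
(X(69, 334) - 165750)/(-306245 - 440966) = ((-480 + 80*sqrt(21)) - 165750)/(-306245 - 440966) = (-166230 + 80*sqrt(21))/(-747211) = (-166230 + 80*sqrt(21))*(-1/747211) = 166230/747211 - 80*sqrt(21)/747211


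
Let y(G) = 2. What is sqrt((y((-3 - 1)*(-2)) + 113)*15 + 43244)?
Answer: sqrt(44969) ≈ 212.06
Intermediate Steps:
sqrt((y((-3 - 1)*(-2)) + 113)*15 + 43244) = sqrt((2 + 113)*15 + 43244) = sqrt(115*15 + 43244) = sqrt(1725 + 43244) = sqrt(44969)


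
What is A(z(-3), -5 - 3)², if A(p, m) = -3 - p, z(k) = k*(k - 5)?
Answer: 729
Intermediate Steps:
z(k) = k*(-5 + k)
A(z(-3), -5 - 3)² = (-3 - (-3)*(-5 - 3))² = (-3 - (-3)*(-8))² = (-3 - 1*24)² = (-3 - 24)² = (-27)² = 729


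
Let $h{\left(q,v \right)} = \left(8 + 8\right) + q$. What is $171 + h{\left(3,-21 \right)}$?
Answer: $190$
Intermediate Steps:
$h{\left(q,v \right)} = 16 + q$
$171 + h{\left(3,-21 \right)} = 171 + \left(16 + 3\right) = 171 + 19 = 190$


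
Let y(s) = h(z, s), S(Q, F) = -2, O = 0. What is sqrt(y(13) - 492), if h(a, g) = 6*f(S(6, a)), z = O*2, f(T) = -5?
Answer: 3*I*sqrt(58) ≈ 22.847*I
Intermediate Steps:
z = 0 (z = 0*2 = 0)
h(a, g) = -30 (h(a, g) = 6*(-5) = -30)
y(s) = -30
sqrt(y(13) - 492) = sqrt(-30 - 492) = sqrt(-522) = 3*I*sqrt(58)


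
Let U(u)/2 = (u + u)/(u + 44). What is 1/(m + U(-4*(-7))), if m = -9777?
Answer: -9/87979 ≈ -0.00010230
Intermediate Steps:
U(u) = 4*u/(44 + u) (U(u) = 2*((u + u)/(u + 44)) = 2*((2*u)/(44 + u)) = 2*(2*u/(44 + u)) = 4*u/(44 + u))
1/(m + U(-4*(-7))) = 1/(-9777 + 4*(-4*(-7))/(44 - 4*(-7))) = 1/(-9777 + 4*28/(44 + 28)) = 1/(-9777 + 4*28/72) = 1/(-9777 + 4*28*(1/72)) = 1/(-9777 + 14/9) = 1/(-87979/9) = -9/87979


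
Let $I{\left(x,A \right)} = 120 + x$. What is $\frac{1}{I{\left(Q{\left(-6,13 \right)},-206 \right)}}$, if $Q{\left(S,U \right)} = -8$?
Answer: $\frac{1}{112} \approx 0.0089286$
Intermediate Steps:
$\frac{1}{I{\left(Q{\left(-6,13 \right)},-206 \right)}} = \frac{1}{120 - 8} = \frac{1}{112}$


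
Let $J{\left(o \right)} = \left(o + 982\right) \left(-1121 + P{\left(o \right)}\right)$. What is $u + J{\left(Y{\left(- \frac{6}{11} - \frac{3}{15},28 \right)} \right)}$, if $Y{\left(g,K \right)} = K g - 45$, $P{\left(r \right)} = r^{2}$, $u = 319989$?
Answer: $\frac{543760855123}{166375} \approx 3.2683 \cdot 10^{6}$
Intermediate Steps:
$Y{\left(g,K \right)} = -45 + K g$
$J{\left(o \right)} = \left(-1121 + o^{2}\right) \left(982 + o\right)$ ($J{\left(o \right)} = \left(o + 982\right) \left(-1121 + o^{2}\right) = \left(982 + o\right) \left(-1121 + o^{2}\right) = \left(-1121 + o^{2}\right) \left(982 + o\right)$)
$u + J{\left(Y{\left(- \frac{6}{11} - \frac{3}{15},28 \right)} \right)} = 319989 - \left(1100822 - \left(-45 + 28 \left(- \frac{6}{11} - \frac{3}{15}\right)\right)^{3} - 982 \left(-45 + 28 \left(- \frac{6}{11} - \frac{3}{15}\right)\right)^{2} + 1121 \left(-45 + 28 \left(- \frac{6}{11} - \frac{3}{15}\right)\right)\right) = 319989 - \left(1100822 - \left(-45 + 28 \left(\left(-6\right) \frac{1}{11} - \frac{1}{5}\right)\right)^{3} - 982 \left(-45 + 28 \left(\left(-6\right) \frac{1}{11} - \frac{1}{5}\right)\right)^{2} + 1121 \left(-45 + 28 \left(\left(-6\right) \frac{1}{11} - \frac{1}{5}\right)\right)\right) = 319989 - \left(1100822 - \left(-45 + 28 \left(- \frac{6}{11} - \frac{1}{5}\right)\right)^{3} - 982 \left(-45 + 28 \left(- \frac{6}{11} - \frac{1}{5}\right)\right)^{2} + 1121 \left(-45 + 28 \left(- \frac{6}{11} - \frac{1}{5}\right)\right)\right) = 319989 - \left(1100822 - \left(-45 + 28 \left(- \frac{41}{55}\right)\right)^{3} - 982 \left(-45 + 28 \left(- \frac{41}{55}\right)\right)^{2} + 1121 \left(-45 + 28 \left(- \frac{41}{55}\right)\right)\right) = 319989 - \left(1100822 - \left(-45 - \frac{1148}{55}\right)^{3} - 982 \left(-45 - \frac{1148}{55}\right)^{2} + 1121 \left(-45 - \frac{1148}{55}\right)\right) = 319989 + \left(-1100822 + \left(- \frac{3623}{55}\right)^{3} - - \frac{4061383}{55} + 982 \left(- \frac{3623}{55}\right)^{2}\right) = 319989 + \left(-1100822 - \frac{47555965367}{166375} + \frac{4061383}{55} + 982 \cdot \frac{13126129}{3025}\right) = 319989 + \left(-1100822 - \frac{47555965367}{166375} + \frac{4061383}{55} + \frac{12889858678}{3025}\right) = 319989 + \frac{490522685248}{166375} = \frac{543760855123}{166375}$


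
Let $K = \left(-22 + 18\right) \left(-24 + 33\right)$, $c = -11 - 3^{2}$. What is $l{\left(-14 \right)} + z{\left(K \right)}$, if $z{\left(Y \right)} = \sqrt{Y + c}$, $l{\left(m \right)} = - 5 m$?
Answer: $70 + 2 i \sqrt{14} \approx 70.0 + 7.4833 i$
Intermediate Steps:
$c = -20$ ($c = -11 - 9 = -20$)
$K = -36$ ($K = \left(-4\right) 9 = -36$)
$z{\left(Y \right)} = \sqrt{-20 + Y}$ ($z{\left(Y \right)} = \sqrt{Y - 20} = \sqrt{-20 + Y}$)
$l{\left(-14 \right)} + z{\left(K \right)} = \left(-5\right) \left(-14\right) + \sqrt{-20 - 36} = 70 + \sqrt{-56} = 70 + 2 i \sqrt{14}$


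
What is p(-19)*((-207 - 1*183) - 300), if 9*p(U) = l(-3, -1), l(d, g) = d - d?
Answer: 0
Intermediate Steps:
l(d, g) = 0
p(U) = 0 (p(U) = (⅑)*0 = 0)
p(-19)*((-207 - 1*183) - 300) = 0*((-207 - 1*183) - 300) = 0*((-207 - 183) - 300) = 0*(-390 - 300) = 0*(-690) = 0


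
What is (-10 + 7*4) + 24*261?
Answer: 6282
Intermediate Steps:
(-10 + 7*4) + 24*261 = (-10 + 28) + 6264 = 18 + 6264 = 6282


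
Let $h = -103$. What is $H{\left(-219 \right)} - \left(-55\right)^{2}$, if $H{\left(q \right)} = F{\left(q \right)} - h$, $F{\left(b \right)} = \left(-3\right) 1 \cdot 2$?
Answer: $-2928$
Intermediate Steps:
$F{\left(b \right)} = -6$ ($F{\left(b \right)} = \left(-3\right) 2 = -6$)
$H{\left(q \right)} = 97$ ($H{\left(q \right)} = -6 - -103 = -6 + 103 = 97$)
$H{\left(-219 \right)} - \left(-55\right)^{2} = 97 - \left(-55\right)^{2} = 97 - 3025 = -2928$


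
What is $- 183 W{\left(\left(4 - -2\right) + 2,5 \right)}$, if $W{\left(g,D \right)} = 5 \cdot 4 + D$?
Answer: $-4575$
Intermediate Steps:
$W{\left(g,D \right)} = 20 + D$
$- 183 W{\left(\left(4 - -2\right) + 2,5 \right)} = - 183 \left(20 + 5\right) = \left(-183\right) 25 = -4575$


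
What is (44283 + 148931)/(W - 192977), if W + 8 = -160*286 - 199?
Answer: -96607/119472 ≈ -0.80862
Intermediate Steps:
W = -45967 (W = -8 + (-160*286 - 199) = -8 + (-45760 - 199) = -8 - 45959 = -45967)
(44283 + 148931)/(W - 192977) = (44283 + 148931)/(-45967 - 192977) = 193214/(-238944) = 193214*(-1/238944) = -96607/119472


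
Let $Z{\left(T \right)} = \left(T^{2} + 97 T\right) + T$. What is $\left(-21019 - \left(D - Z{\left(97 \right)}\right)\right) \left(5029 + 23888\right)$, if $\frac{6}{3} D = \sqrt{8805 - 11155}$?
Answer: $-60841368 - \frac{144585 i \sqrt{94}}{2} \approx -6.0841 \cdot 10^{7} - 7.009 \cdot 10^{5} i$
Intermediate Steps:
$D = \frac{5 i \sqrt{94}}{2}$ ($D = \frac{\sqrt{8805 - 11155}}{2} = \frac{\sqrt{-2350}}{2} = \frac{5 i \sqrt{94}}{2} \approx 24.238 i$)
$Z{\left(T \right)} = T^{2} + 98 T$
$\left(-21019 - \left(D - Z{\left(97 \right)}\right)\right) \left(5029 + 23888\right) = \left(-21019 + \left(97 \left(98 + 97\right) - \frac{5 i \sqrt{94}}{2}\right)\right) \left(5029 + 23888\right) = \left(-21019 + \left(97 \cdot 195 - \frac{5 i \sqrt{94}}{2}\right)\right) 28917 = \left(-21019 + \left(18915 - \frac{5 i \sqrt{94}}{2}\right)\right) 28917 = \left(-2104 - \frac{5 i \sqrt{94}}{2}\right) 28917 = -60841368 - \frac{144585 i \sqrt{94}}{2}$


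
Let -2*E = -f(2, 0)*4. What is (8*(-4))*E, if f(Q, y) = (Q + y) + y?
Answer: -128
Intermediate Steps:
f(Q, y) = Q + 2*y
E = 4 (E = -(-(2 + 2*0))*4/2 = -(-(2 + 0))*4/2 = -(-1*2)*4/2 = -(-1)*4 = -½*(-8) = 4)
(8*(-4))*E = (8*(-4))*4 = -32*4 = -128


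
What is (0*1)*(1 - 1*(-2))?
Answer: 0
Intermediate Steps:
(0*1)*(1 - 1*(-2)) = 0*(1 + 2) = 0*3 = 0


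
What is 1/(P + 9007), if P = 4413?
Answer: 1/13420 ≈ 7.4516e-5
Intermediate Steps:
1/(P + 9007) = 1/(4413 + 9007) = 1/13420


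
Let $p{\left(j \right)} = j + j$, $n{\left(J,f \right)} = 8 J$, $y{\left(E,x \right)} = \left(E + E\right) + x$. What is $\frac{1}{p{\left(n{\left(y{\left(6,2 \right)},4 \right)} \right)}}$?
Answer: $\frac{1}{224} \approx 0.0044643$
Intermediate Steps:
$y{\left(E,x \right)} = x + 2 E$ ($y{\left(E,x \right)} = 2 E + x = x + 2 E$)
$p{\left(j \right)} = 2 j$
$\frac{1}{p{\left(n{\left(y{\left(6,2 \right)},4 \right)} \right)}} = \frac{1}{2 \cdot 8 \left(2 + 2 \cdot 6\right)} = \frac{1}{2 \cdot 8 \left(2 + 12\right)} = \frac{1}{2 \cdot 8 \cdot 14} = \frac{1}{2 \cdot 112} = \frac{1}{224}$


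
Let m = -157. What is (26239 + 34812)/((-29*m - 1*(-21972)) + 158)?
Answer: 61051/26683 ≈ 2.2880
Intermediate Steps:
(26239 + 34812)/((-29*m - 1*(-21972)) + 158) = (26239 + 34812)/((-29*(-157) - 1*(-21972)) + 158) = 61051/((4553 + 21972) + 158) = 61051/(26525 + 158) = 61051/26683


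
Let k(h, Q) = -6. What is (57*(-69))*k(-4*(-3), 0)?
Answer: 23598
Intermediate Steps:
(57*(-69))*k(-4*(-3), 0) = (57*(-69))*(-6) = -3933*(-6) = 23598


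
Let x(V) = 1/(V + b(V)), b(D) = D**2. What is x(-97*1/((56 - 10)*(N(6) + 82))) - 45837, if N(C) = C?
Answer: -17583279043/383247 ≈ -45880.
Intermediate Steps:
x(V) = 1/(V + V**2)
x(-97*1/((56 - 10)*(N(6) + 82))) - 45837 = 1/(((-97*1/((6 + 82)*(56 - 10))))*(1 - 97*1/((6 + 82)*(56 - 10)))) - 45837 = 1/(((-97/(88*46)))*(1 - 97/(88*46))) - 45837 = 1/(((-97/4048))*(1 - 97/4048)) - 45837 = 1/(((-97*1/4048))*(1 - 97*1/4048)) - 45837 = 1/((-97/4048)*(1 - 97/4048)) - 45837 = -4048/(97*3951/4048) - 45837 = -4048/97*4048/3951 - 45837 = -16386304/383247 - 45837 = -17583279043/383247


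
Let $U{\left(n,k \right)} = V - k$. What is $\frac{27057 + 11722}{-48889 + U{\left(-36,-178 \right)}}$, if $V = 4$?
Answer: $- \frac{38779}{48707} \approx -0.79617$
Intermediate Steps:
$U{\left(n,k \right)} = 4 - k$
$\frac{27057 + 11722}{-48889 + U{\left(-36,-178 \right)}} = \frac{27057 + 11722}{-48889 + \left(4 - -178\right)} = \frac{38779}{-48889 + \left(4 + 178\right)} = \frac{38779}{-48889 + 182} = \frac{38779}{-48707} = 38779 \left(- \frac{1}{48707}\right) = - \frac{38779}{48707}$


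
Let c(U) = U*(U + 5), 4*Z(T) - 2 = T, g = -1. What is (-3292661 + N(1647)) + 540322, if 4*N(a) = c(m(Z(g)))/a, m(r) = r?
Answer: -96706183097/35136 ≈ -2.7523e+6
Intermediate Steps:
Z(T) = ½ + T/4
c(U) = U*(5 + U)
N(a) = 21/(64*a) (N(a) = (((½ + (¼)*(-1))*(5 + (½ + (¼)*(-1))))/a)/4 = (((½ - ¼)*(5 + (½ - ¼)))/a)/4 = (((5 + ¼)/4)/a)/4 = (((¼)*(21/4))/a)/4 = (21/(16*a))/4 = 21/(64*a))
(-3292661 + N(1647)) + 540322 = (-3292661 + (21/64)/1647) + 540322 = (-3292661 + (21/64)*(1/1647)) + 540322 = (-3292661 + 7/35136) + 540322 = -115690936889/35136 + 540322 = -96706183097/35136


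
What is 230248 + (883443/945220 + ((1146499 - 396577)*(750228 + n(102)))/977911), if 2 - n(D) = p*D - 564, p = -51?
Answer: 748709705553960373/924341035420 ≈ 8.0999e+5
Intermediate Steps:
n(D) = 566 + 51*D (n(D) = 2 - (-51*D - 564) = 2 - (-564 - 51*D) = 2 + (564 + 51*D) = 566 + 51*D)
230248 + (883443/945220 + ((1146499 - 396577)*(750228 + n(102)))/977911) = 230248 + (883443/945220 + ((1146499 - 396577)*(750228 + (566 + 51*102)))/977911) = 230248 + (883443*(1/945220) + (749922*(750228 + (566 + 5202)))*(1/977911)) = 230248 + (883443/945220 + (749922*(750228 + 5768))*(1/977911)) = 230248 + (883443/945220 + (749922*755996)*(1/977911)) = 230248 + (883443/945220 + 566938032312*(1/977911)) = 230248 + (883443/945220 + 566938032312/977911) = 230248 + 535882030830576213/924341035420 = 748709705553960373/924341035420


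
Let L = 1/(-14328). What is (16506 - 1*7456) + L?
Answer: 129668399/14328 ≈ 9050.0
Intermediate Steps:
L = -1/14328 ≈ -6.9793e-5
(16506 - 1*7456) + L = (16506 - 1*7456) - 1/14328 = (16506 - 7456) - 1/14328 = 9050 - 1/14328 = 129668399/14328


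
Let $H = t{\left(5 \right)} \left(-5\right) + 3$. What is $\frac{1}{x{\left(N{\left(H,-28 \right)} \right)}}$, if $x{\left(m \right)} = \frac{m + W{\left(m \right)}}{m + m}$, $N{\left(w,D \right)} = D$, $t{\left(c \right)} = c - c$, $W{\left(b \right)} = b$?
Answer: $1$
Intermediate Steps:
$t{\left(c \right)} = 0$
$H = 3$ ($H = 0 \left(-5\right) + 3 = 0 + 3 = 3$)
$x{\left(m \right)} = 1$ ($x{\left(m \right)} = \frac{m + m}{m + m} = \frac{2 m}{2 m} = 2 m \frac{1}{2 m} = 1$)
$\frac{1}{x{\left(N{\left(H,-28 \right)} \right)}} = 1^{-1} = 1$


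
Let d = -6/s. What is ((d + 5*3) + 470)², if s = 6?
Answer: 234256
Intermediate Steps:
d = -1 (d = -6/6 = -6*⅙ = -1)
((d + 5*3) + 470)² = ((-1 + 5*3) + 470)² = ((-1 + 15) + 470)² = (14 + 470)² = 484² = 234256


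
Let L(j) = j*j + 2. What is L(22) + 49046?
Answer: 49532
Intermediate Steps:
L(j) = 2 + j² (L(j) = j² + 2 = 2 + j²)
L(22) + 49046 = (2 + 22²) + 49046 = (2 + 484) + 49046 = 486 + 49046 = 49532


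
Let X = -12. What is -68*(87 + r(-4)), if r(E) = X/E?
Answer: -6120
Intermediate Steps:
r(E) = -12/E
-68*(87 + r(-4)) = -68*(87 - 12/(-4)) = -68*(87 - 12*(-1/4)) = -68*(87 + 3) = -68*90 = -6120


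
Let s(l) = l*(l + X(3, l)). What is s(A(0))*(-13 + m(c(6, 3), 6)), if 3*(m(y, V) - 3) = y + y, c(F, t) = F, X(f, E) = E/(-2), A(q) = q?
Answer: 0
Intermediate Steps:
X(f, E) = -E/2 (X(f, E) = E*(-½) = -E/2)
m(y, V) = 3 + 2*y/3 (m(y, V) = 3 + (y + y)/3 = 3 + (2*y)/3 = 3 + 2*y/3)
s(l) = l²/2 (s(l) = l*(l - l/2) = l*(l/2) = l²/2)
s(A(0))*(-13 + m(c(6, 3), 6)) = ((½)*0²)*(-13 + (3 + (⅔)*6)) = ((½)*0)*(-13 + (3 + 4)) = 0*(-13 + 7) = 0*(-6) = 0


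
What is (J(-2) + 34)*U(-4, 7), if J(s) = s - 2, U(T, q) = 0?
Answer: 0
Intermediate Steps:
J(s) = -2 + s
(J(-2) + 34)*U(-4, 7) = ((-2 - 2) + 34)*0 = (-4 + 34)*0 = 30*0 = 0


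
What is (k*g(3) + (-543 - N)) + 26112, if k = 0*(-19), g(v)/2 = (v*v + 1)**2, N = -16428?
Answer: 41997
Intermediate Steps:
g(v) = 2*(1 + v**2)**2 (g(v) = 2*(v*v + 1)**2 = 2*(v**2 + 1)**2 = 2*(1 + v**2)**2)
k = 0
(k*g(3) + (-543 - N)) + 26112 = (0*(2*(1 + 3**2)**2) + (-543 - 1*(-16428))) + 26112 = (0*(2*(1 + 9)**2) + (-543 + 16428)) + 26112 = (0*(2*10**2) + 15885) + 26112 = (0*(2*100) + 15885) + 26112 = (0*200 + 15885) + 26112 = (0 + 15885) + 26112 = 15885 + 26112 = 41997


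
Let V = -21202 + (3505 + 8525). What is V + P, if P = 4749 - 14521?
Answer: -18944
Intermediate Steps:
P = -9772
V = -9172 (V = -21202 + 12030 = -9172)
V + P = -9172 - 9772 = -18944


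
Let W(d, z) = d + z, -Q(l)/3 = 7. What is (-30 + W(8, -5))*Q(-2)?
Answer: 567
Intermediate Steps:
Q(l) = -21 (Q(l) = -3*7 = -21)
(-30 + W(8, -5))*Q(-2) = (-30 + (8 - 5))*(-21) = (-30 + 3)*(-21) = -27*(-21) = 567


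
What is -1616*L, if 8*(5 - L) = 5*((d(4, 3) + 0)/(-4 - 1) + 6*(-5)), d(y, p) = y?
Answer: -39188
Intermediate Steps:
L = 97/4 (L = 5 - 5*((4 + 0)/(-4 - 1) + 6*(-5))/8 = 5 - 5*(4/(-5) - 30)/8 = 5 - 5*(4*(-⅕) - 30)/8 = 5 - 5*(-⅘ - 30)/8 = 5 - 5*(-154)/(8*5) = 5 - ⅛*(-154) = 5 + 77/4 = 97/4 ≈ 24.250)
-1616*L = -1616*97/4 = -39188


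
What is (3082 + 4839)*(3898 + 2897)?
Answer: 53823195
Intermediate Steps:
(3082 + 4839)*(3898 + 2897) = 7921*6795 = 53823195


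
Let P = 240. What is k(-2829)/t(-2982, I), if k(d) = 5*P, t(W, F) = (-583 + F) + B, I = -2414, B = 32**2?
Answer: -1200/1973 ≈ -0.60821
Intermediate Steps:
B = 1024
t(W, F) = 441 + F (t(W, F) = (-583 + F) + 1024 = 441 + F)
k(d) = 1200 (k(d) = 5*240 = 1200)
k(-2829)/t(-2982, I) = 1200/(441 - 2414) = 1200/(-1973) = 1200*(-1/1973) = -1200/1973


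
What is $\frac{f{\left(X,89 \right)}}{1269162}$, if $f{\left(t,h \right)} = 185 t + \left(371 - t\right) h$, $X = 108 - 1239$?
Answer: $- \frac{75557}{1269162} \approx -0.059533$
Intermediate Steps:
$X = -1131$
$f{\left(t,h \right)} = 185 t + h \left(371 - t\right)$
$\frac{f{\left(X,89 \right)}}{1269162} = \frac{185 \left(-1131\right) + 371 \cdot 89 - 89 \left(-1131\right)}{1269162} = \left(-209235 + 33019 + 100659\right) \frac{1}{1269162} = \left(-75557\right) \frac{1}{1269162} = - \frac{75557}{1269162}$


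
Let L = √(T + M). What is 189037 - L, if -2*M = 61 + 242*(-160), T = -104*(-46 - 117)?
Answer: 189037 - √145126/2 ≈ 1.8885e+5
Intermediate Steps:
T = 16952 (T = -104*(-163) = 16952)
M = 38659/2 (M = -(61 + 242*(-160))/2 = -(61 - 38720)/2 = -½*(-38659) = 38659/2 ≈ 19330.)
L = √145126/2 (L = √(16952 + 38659/2) = √(72563/2) = √145126/2 ≈ 190.48)
189037 - L = 189037 - √145126/2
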